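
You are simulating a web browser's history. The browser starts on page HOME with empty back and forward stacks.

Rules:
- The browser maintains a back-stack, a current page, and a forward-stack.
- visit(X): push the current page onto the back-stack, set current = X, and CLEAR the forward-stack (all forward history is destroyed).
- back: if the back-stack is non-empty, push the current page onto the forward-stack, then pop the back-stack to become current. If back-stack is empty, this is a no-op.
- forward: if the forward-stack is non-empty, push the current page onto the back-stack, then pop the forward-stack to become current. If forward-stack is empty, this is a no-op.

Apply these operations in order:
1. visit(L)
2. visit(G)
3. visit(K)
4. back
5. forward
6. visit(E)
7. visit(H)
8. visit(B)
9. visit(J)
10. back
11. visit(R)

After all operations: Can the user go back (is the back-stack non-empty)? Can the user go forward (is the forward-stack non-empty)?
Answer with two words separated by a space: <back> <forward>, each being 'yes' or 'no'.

After 1 (visit(L)): cur=L back=1 fwd=0
After 2 (visit(G)): cur=G back=2 fwd=0
After 3 (visit(K)): cur=K back=3 fwd=0
After 4 (back): cur=G back=2 fwd=1
After 5 (forward): cur=K back=3 fwd=0
After 6 (visit(E)): cur=E back=4 fwd=0
After 7 (visit(H)): cur=H back=5 fwd=0
After 8 (visit(B)): cur=B back=6 fwd=0
After 9 (visit(J)): cur=J back=7 fwd=0
After 10 (back): cur=B back=6 fwd=1
After 11 (visit(R)): cur=R back=7 fwd=0

Answer: yes no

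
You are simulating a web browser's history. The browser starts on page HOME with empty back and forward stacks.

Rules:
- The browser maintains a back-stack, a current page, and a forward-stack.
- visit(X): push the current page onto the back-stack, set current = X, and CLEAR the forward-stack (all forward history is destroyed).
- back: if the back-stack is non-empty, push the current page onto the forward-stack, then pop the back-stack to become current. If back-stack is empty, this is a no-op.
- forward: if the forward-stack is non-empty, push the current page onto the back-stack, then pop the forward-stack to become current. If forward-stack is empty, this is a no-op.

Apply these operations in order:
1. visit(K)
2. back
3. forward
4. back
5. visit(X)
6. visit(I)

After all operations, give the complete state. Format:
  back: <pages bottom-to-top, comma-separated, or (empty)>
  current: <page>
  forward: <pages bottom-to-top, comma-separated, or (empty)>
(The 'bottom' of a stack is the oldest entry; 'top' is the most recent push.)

Answer: back: HOME,X
current: I
forward: (empty)

Derivation:
After 1 (visit(K)): cur=K back=1 fwd=0
After 2 (back): cur=HOME back=0 fwd=1
After 3 (forward): cur=K back=1 fwd=0
After 4 (back): cur=HOME back=0 fwd=1
After 5 (visit(X)): cur=X back=1 fwd=0
After 6 (visit(I)): cur=I back=2 fwd=0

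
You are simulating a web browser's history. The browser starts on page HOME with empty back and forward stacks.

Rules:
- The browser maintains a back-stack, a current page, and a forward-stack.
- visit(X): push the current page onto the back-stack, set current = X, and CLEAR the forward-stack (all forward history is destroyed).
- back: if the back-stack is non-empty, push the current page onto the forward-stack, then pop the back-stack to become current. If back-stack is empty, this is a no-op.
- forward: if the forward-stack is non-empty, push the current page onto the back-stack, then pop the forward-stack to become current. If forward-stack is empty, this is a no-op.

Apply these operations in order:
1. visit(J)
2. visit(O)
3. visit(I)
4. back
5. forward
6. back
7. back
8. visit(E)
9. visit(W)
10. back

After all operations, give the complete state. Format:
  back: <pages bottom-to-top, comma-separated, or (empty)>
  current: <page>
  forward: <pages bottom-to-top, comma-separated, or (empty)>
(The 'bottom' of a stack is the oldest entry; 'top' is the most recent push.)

After 1 (visit(J)): cur=J back=1 fwd=0
After 2 (visit(O)): cur=O back=2 fwd=0
After 3 (visit(I)): cur=I back=3 fwd=0
After 4 (back): cur=O back=2 fwd=1
After 5 (forward): cur=I back=3 fwd=0
After 6 (back): cur=O back=2 fwd=1
After 7 (back): cur=J back=1 fwd=2
After 8 (visit(E)): cur=E back=2 fwd=0
After 9 (visit(W)): cur=W back=3 fwd=0
After 10 (back): cur=E back=2 fwd=1

Answer: back: HOME,J
current: E
forward: W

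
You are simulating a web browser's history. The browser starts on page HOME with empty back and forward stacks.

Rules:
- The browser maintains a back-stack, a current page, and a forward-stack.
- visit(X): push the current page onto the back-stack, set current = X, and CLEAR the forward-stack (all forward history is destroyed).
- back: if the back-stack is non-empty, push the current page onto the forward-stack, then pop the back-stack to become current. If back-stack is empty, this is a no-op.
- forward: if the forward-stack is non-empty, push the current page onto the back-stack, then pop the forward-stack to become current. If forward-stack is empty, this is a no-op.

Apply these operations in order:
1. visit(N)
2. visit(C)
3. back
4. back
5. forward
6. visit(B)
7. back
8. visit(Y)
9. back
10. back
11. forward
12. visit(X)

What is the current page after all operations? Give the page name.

Answer: X

Derivation:
After 1 (visit(N)): cur=N back=1 fwd=0
After 2 (visit(C)): cur=C back=2 fwd=0
After 3 (back): cur=N back=1 fwd=1
After 4 (back): cur=HOME back=0 fwd=2
After 5 (forward): cur=N back=1 fwd=1
After 6 (visit(B)): cur=B back=2 fwd=0
After 7 (back): cur=N back=1 fwd=1
After 8 (visit(Y)): cur=Y back=2 fwd=0
After 9 (back): cur=N back=1 fwd=1
After 10 (back): cur=HOME back=0 fwd=2
After 11 (forward): cur=N back=1 fwd=1
After 12 (visit(X)): cur=X back=2 fwd=0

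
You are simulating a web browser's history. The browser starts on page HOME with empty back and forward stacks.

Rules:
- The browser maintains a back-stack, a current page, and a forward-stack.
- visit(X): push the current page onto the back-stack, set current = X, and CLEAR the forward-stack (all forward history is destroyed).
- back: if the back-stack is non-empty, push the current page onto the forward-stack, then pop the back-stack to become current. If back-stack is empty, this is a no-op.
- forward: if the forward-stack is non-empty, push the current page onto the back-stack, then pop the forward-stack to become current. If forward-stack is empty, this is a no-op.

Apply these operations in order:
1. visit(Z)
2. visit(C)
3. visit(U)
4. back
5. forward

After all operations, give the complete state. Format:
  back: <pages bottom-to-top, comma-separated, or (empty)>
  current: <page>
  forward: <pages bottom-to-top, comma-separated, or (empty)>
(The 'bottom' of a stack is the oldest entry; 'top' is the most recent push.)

After 1 (visit(Z)): cur=Z back=1 fwd=0
After 2 (visit(C)): cur=C back=2 fwd=0
After 3 (visit(U)): cur=U back=3 fwd=0
After 4 (back): cur=C back=2 fwd=1
After 5 (forward): cur=U back=3 fwd=0

Answer: back: HOME,Z,C
current: U
forward: (empty)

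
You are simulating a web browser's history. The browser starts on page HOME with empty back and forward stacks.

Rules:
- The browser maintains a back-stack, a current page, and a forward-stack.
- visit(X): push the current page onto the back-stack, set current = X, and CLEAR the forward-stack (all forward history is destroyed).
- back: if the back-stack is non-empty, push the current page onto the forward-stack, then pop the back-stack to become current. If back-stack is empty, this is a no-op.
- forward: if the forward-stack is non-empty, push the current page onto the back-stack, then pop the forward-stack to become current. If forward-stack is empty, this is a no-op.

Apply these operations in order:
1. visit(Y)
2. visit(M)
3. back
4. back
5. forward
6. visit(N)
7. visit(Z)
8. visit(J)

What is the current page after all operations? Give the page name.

Answer: J

Derivation:
After 1 (visit(Y)): cur=Y back=1 fwd=0
After 2 (visit(M)): cur=M back=2 fwd=0
After 3 (back): cur=Y back=1 fwd=1
After 4 (back): cur=HOME back=0 fwd=2
After 5 (forward): cur=Y back=1 fwd=1
After 6 (visit(N)): cur=N back=2 fwd=0
After 7 (visit(Z)): cur=Z back=3 fwd=0
After 8 (visit(J)): cur=J back=4 fwd=0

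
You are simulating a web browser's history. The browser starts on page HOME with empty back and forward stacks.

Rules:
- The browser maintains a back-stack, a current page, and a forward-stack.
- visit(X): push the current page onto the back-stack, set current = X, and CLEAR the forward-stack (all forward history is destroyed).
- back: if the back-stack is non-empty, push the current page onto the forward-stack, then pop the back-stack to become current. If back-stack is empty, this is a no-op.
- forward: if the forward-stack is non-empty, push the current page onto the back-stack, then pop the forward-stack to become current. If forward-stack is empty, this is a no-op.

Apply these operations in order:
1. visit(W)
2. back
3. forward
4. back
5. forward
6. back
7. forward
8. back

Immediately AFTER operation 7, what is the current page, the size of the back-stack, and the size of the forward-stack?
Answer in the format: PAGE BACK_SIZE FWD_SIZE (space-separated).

After 1 (visit(W)): cur=W back=1 fwd=0
After 2 (back): cur=HOME back=0 fwd=1
After 3 (forward): cur=W back=1 fwd=0
After 4 (back): cur=HOME back=0 fwd=1
After 5 (forward): cur=W back=1 fwd=0
After 6 (back): cur=HOME back=0 fwd=1
After 7 (forward): cur=W back=1 fwd=0

W 1 0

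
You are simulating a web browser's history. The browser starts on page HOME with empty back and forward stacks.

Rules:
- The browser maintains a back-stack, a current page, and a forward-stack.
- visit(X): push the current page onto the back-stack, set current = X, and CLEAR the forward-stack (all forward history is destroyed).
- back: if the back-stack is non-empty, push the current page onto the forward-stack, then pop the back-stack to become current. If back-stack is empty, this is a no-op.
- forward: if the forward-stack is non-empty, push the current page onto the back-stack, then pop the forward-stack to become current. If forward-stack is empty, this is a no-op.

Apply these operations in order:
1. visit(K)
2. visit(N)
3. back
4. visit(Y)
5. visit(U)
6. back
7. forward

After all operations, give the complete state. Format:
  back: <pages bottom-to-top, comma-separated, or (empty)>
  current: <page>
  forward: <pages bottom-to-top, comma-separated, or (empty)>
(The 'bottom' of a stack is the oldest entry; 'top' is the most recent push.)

Answer: back: HOME,K,Y
current: U
forward: (empty)

Derivation:
After 1 (visit(K)): cur=K back=1 fwd=0
After 2 (visit(N)): cur=N back=2 fwd=0
After 3 (back): cur=K back=1 fwd=1
After 4 (visit(Y)): cur=Y back=2 fwd=0
After 5 (visit(U)): cur=U back=3 fwd=0
After 6 (back): cur=Y back=2 fwd=1
After 7 (forward): cur=U back=3 fwd=0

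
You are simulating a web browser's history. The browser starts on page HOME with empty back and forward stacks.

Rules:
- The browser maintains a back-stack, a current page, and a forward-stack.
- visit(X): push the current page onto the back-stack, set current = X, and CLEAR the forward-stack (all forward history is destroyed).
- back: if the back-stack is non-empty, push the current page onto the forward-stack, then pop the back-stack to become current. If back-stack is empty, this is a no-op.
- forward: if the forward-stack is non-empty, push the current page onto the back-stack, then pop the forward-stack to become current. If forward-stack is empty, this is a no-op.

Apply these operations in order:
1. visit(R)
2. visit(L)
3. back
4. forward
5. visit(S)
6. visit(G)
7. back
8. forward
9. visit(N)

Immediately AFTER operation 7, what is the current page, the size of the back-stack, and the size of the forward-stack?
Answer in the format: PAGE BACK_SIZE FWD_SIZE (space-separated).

After 1 (visit(R)): cur=R back=1 fwd=0
After 2 (visit(L)): cur=L back=2 fwd=0
After 3 (back): cur=R back=1 fwd=1
After 4 (forward): cur=L back=2 fwd=0
After 5 (visit(S)): cur=S back=3 fwd=0
After 6 (visit(G)): cur=G back=4 fwd=0
After 7 (back): cur=S back=3 fwd=1

S 3 1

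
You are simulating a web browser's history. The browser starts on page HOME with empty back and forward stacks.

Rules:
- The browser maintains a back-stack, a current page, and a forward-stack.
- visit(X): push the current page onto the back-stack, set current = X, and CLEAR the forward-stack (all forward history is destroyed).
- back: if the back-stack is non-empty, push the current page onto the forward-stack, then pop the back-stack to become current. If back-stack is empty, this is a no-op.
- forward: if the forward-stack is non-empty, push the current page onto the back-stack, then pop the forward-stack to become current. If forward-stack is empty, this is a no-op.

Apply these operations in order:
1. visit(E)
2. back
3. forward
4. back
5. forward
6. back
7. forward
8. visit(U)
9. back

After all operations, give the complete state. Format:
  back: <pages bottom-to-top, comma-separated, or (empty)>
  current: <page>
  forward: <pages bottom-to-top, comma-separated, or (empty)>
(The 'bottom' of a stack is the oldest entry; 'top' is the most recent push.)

After 1 (visit(E)): cur=E back=1 fwd=0
After 2 (back): cur=HOME back=0 fwd=1
After 3 (forward): cur=E back=1 fwd=0
After 4 (back): cur=HOME back=0 fwd=1
After 5 (forward): cur=E back=1 fwd=0
After 6 (back): cur=HOME back=0 fwd=1
After 7 (forward): cur=E back=1 fwd=0
After 8 (visit(U)): cur=U back=2 fwd=0
After 9 (back): cur=E back=1 fwd=1

Answer: back: HOME
current: E
forward: U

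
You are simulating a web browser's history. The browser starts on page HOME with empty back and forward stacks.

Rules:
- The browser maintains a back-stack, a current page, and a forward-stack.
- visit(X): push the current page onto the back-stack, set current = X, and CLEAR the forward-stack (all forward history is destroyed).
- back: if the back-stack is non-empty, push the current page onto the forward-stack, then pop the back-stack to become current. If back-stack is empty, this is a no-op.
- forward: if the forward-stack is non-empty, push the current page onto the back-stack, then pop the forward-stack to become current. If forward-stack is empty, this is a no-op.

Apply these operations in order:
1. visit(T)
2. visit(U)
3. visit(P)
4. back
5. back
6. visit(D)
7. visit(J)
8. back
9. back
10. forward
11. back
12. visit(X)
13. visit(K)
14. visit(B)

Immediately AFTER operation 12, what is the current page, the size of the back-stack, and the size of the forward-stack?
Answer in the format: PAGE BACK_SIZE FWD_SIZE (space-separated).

After 1 (visit(T)): cur=T back=1 fwd=0
After 2 (visit(U)): cur=U back=2 fwd=0
After 3 (visit(P)): cur=P back=3 fwd=0
After 4 (back): cur=U back=2 fwd=1
After 5 (back): cur=T back=1 fwd=2
After 6 (visit(D)): cur=D back=2 fwd=0
After 7 (visit(J)): cur=J back=3 fwd=0
After 8 (back): cur=D back=2 fwd=1
After 9 (back): cur=T back=1 fwd=2
After 10 (forward): cur=D back=2 fwd=1
After 11 (back): cur=T back=1 fwd=2
After 12 (visit(X)): cur=X back=2 fwd=0

X 2 0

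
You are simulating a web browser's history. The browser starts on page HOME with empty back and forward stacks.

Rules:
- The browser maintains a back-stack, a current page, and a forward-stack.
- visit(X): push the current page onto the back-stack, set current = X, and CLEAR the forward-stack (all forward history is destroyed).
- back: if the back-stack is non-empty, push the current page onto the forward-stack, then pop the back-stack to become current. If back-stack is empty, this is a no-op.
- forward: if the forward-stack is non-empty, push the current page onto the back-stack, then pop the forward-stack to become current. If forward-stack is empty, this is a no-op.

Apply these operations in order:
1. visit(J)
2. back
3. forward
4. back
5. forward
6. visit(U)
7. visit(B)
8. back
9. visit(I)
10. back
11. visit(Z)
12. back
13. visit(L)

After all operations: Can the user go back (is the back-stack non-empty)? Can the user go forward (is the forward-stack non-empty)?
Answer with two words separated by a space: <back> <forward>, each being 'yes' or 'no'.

After 1 (visit(J)): cur=J back=1 fwd=0
After 2 (back): cur=HOME back=0 fwd=1
After 3 (forward): cur=J back=1 fwd=0
After 4 (back): cur=HOME back=0 fwd=1
After 5 (forward): cur=J back=1 fwd=0
After 6 (visit(U)): cur=U back=2 fwd=0
After 7 (visit(B)): cur=B back=3 fwd=0
After 8 (back): cur=U back=2 fwd=1
After 9 (visit(I)): cur=I back=3 fwd=0
After 10 (back): cur=U back=2 fwd=1
After 11 (visit(Z)): cur=Z back=3 fwd=0
After 12 (back): cur=U back=2 fwd=1
After 13 (visit(L)): cur=L back=3 fwd=0

Answer: yes no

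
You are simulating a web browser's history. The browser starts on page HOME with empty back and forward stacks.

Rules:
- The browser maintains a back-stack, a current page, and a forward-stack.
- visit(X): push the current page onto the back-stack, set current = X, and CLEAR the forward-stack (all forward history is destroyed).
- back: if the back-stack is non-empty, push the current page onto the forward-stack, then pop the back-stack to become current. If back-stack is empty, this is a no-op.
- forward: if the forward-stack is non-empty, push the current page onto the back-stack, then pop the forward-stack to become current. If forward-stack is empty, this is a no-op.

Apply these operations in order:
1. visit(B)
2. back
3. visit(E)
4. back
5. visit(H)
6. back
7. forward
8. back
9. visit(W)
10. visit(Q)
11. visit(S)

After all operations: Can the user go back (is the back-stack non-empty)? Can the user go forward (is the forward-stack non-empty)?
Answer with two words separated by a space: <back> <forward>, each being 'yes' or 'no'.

After 1 (visit(B)): cur=B back=1 fwd=0
After 2 (back): cur=HOME back=0 fwd=1
After 3 (visit(E)): cur=E back=1 fwd=0
After 4 (back): cur=HOME back=0 fwd=1
After 5 (visit(H)): cur=H back=1 fwd=0
After 6 (back): cur=HOME back=0 fwd=1
After 7 (forward): cur=H back=1 fwd=0
After 8 (back): cur=HOME back=0 fwd=1
After 9 (visit(W)): cur=W back=1 fwd=0
After 10 (visit(Q)): cur=Q back=2 fwd=0
After 11 (visit(S)): cur=S back=3 fwd=0

Answer: yes no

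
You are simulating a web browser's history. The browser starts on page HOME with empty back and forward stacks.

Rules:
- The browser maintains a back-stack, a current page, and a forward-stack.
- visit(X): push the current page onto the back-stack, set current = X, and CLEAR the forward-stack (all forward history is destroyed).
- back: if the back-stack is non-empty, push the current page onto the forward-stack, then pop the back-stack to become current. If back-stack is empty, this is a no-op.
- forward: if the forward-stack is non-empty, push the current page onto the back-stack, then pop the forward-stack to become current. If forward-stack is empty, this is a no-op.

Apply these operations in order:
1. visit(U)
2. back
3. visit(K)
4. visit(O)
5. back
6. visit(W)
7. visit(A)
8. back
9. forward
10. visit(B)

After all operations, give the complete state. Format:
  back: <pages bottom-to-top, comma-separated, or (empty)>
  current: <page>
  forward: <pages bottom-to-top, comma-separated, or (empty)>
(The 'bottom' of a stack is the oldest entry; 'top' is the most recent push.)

After 1 (visit(U)): cur=U back=1 fwd=0
After 2 (back): cur=HOME back=0 fwd=1
After 3 (visit(K)): cur=K back=1 fwd=0
After 4 (visit(O)): cur=O back=2 fwd=0
After 5 (back): cur=K back=1 fwd=1
After 6 (visit(W)): cur=W back=2 fwd=0
After 7 (visit(A)): cur=A back=3 fwd=0
After 8 (back): cur=W back=2 fwd=1
After 9 (forward): cur=A back=3 fwd=0
After 10 (visit(B)): cur=B back=4 fwd=0

Answer: back: HOME,K,W,A
current: B
forward: (empty)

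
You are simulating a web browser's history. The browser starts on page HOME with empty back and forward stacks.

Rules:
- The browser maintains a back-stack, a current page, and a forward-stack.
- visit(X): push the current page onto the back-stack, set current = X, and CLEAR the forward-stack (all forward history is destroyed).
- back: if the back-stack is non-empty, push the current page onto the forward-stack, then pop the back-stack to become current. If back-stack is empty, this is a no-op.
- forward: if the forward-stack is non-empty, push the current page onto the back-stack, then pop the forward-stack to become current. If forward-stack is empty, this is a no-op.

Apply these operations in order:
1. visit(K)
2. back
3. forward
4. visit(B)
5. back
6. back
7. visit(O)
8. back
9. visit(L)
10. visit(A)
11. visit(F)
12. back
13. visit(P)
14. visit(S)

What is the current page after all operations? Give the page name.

After 1 (visit(K)): cur=K back=1 fwd=0
After 2 (back): cur=HOME back=0 fwd=1
After 3 (forward): cur=K back=1 fwd=0
After 4 (visit(B)): cur=B back=2 fwd=0
After 5 (back): cur=K back=1 fwd=1
After 6 (back): cur=HOME back=0 fwd=2
After 7 (visit(O)): cur=O back=1 fwd=0
After 8 (back): cur=HOME back=0 fwd=1
After 9 (visit(L)): cur=L back=1 fwd=0
After 10 (visit(A)): cur=A back=2 fwd=0
After 11 (visit(F)): cur=F back=3 fwd=0
After 12 (back): cur=A back=2 fwd=1
After 13 (visit(P)): cur=P back=3 fwd=0
After 14 (visit(S)): cur=S back=4 fwd=0

Answer: S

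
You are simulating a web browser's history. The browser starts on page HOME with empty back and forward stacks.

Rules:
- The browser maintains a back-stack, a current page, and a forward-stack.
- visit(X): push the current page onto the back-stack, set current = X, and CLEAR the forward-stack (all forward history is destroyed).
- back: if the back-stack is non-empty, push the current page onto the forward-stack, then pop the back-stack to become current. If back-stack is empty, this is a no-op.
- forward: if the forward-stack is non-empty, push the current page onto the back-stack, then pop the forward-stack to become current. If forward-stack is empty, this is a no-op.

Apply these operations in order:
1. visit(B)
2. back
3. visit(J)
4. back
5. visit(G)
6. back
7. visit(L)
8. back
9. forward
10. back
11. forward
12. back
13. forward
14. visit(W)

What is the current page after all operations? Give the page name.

After 1 (visit(B)): cur=B back=1 fwd=0
After 2 (back): cur=HOME back=0 fwd=1
After 3 (visit(J)): cur=J back=1 fwd=0
After 4 (back): cur=HOME back=0 fwd=1
After 5 (visit(G)): cur=G back=1 fwd=0
After 6 (back): cur=HOME back=0 fwd=1
After 7 (visit(L)): cur=L back=1 fwd=0
After 8 (back): cur=HOME back=0 fwd=1
After 9 (forward): cur=L back=1 fwd=0
After 10 (back): cur=HOME back=0 fwd=1
After 11 (forward): cur=L back=1 fwd=0
After 12 (back): cur=HOME back=0 fwd=1
After 13 (forward): cur=L back=1 fwd=0
After 14 (visit(W)): cur=W back=2 fwd=0

Answer: W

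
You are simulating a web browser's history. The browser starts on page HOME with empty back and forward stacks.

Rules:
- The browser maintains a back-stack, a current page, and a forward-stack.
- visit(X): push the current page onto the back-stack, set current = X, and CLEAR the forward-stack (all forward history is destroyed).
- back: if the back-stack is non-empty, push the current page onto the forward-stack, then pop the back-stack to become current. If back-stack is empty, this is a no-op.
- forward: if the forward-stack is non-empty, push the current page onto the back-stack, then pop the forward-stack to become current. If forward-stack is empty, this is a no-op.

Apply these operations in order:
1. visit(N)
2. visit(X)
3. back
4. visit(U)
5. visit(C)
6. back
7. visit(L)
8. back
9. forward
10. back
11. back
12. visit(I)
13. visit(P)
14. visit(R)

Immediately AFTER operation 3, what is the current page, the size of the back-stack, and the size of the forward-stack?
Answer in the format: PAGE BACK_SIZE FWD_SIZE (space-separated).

After 1 (visit(N)): cur=N back=1 fwd=0
After 2 (visit(X)): cur=X back=2 fwd=0
After 3 (back): cur=N back=1 fwd=1

N 1 1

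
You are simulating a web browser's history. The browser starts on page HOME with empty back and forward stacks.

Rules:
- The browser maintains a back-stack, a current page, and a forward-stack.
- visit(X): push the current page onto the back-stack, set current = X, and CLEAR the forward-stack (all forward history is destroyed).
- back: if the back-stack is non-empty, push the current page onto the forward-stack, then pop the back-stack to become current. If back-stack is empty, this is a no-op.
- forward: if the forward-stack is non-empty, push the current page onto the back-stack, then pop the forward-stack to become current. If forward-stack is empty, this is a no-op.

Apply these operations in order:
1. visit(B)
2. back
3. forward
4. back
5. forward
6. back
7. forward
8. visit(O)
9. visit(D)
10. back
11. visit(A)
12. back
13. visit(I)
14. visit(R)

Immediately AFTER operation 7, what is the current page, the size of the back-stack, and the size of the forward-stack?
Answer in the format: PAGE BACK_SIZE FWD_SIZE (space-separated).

After 1 (visit(B)): cur=B back=1 fwd=0
After 2 (back): cur=HOME back=0 fwd=1
After 3 (forward): cur=B back=1 fwd=0
After 4 (back): cur=HOME back=0 fwd=1
After 5 (forward): cur=B back=1 fwd=0
After 6 (back): cur=HOME back=0 fwd=1
After 7 (forward): cur=B back=1 fwd=0

B 1 0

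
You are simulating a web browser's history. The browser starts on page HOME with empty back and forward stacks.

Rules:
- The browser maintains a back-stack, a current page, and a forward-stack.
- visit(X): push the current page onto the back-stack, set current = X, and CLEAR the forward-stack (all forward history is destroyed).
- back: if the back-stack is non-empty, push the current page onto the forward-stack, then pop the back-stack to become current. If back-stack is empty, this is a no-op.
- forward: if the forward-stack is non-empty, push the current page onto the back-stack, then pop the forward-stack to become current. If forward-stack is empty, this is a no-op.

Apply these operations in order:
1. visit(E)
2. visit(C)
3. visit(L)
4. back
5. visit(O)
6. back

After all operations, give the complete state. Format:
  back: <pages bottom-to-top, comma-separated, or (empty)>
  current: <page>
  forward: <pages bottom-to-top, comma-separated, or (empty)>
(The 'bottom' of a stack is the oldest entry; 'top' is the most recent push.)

After 1 (visit(E)): cur=E back=1 fwd=0
After 2 (visit(C)): cur=C back=2 fwd=0
After 3 (visit(L)): cur=L back=3 fwd=0
After 4 (back): cur=C back=2 fwd=1
After 5 (visit(O)): cur=O back=3 fwd=0
After 6 (back): cur=C back=2 fwd=1

Answer: back: HOME,E
current: C
forward: O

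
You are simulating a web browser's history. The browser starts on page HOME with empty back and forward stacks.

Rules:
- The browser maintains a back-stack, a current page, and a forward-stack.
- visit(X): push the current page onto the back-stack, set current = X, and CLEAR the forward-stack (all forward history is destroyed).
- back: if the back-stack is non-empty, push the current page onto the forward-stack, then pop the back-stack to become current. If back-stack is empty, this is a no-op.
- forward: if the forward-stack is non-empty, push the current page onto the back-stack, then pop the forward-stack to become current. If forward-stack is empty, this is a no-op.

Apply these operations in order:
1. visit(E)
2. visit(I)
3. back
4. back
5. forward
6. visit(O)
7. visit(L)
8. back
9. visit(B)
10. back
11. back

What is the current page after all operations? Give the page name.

After 1 (visit(E)): cur=E back=1 fwd=0
After 2 (visit(I)): cur=I back=2 fwd=0
After 3 (back): cur=E back=1 fwd=1
After 4 (back): cur=HOME back=0 fwd=2
After 5 (forward): cur=E back=1 fwd=1
After 6 (visit(O)): cur=O back=2 fwd=0
After 7 (visit(L)): cur=L back=3 fwd=0
After 8 (back): cur=O back=2 fwd=1
After 9 (visit(B)): cur=B back=3 fwd=0
After 10 (back): cur=O back=2 fwd=1
After 11 (back): cur=E back=1 fwd=2

Answer: E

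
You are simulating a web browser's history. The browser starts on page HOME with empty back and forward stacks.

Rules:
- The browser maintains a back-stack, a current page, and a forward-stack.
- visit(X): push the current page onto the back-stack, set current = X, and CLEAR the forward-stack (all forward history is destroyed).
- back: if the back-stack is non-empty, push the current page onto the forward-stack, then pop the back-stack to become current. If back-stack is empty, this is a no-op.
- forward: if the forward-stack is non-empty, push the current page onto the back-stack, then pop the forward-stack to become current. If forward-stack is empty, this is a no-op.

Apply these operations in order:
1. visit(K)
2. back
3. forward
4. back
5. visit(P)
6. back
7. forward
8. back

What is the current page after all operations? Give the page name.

After 1 (visit(K)): cur=K back=1 fwd=0
After 2 (back): cur=HOME back=0 fwd=1
After 3 (forward): cur=K back=1 fwd=0
After 4 (back): cur=HOME back=0 fwd=1
After 5 (visit(P)): cur=P back=1 fwd=0
After 6 (back): cur=HOME back=0 fwd=1
After 7 (forward): cur=P back=1 fwd=0
After 8 (back): cur=HOME back=0 fwd=1

Answer: HOME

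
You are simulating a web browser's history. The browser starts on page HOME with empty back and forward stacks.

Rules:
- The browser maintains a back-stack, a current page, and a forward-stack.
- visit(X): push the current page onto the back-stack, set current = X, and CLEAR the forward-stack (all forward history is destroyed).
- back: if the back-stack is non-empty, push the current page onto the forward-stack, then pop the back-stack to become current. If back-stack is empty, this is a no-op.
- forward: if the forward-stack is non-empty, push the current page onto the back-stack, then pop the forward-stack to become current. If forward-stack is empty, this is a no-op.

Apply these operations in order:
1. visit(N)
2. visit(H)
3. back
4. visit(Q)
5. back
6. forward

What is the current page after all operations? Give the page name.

After 1 (visit(N)): cur=N back=1 fwd=0
After 2 (visit(H)): cur=H back=2 fwd=0
After 3 (back): cur=N back=1 fwd=1
After 4 (visit(Q)): cur=Q back=2 fwd=0
After 5 (back): cur=N back=1 fwd=1
After 6 (forward): cur=Q back=2 fwd=0

Answer: Q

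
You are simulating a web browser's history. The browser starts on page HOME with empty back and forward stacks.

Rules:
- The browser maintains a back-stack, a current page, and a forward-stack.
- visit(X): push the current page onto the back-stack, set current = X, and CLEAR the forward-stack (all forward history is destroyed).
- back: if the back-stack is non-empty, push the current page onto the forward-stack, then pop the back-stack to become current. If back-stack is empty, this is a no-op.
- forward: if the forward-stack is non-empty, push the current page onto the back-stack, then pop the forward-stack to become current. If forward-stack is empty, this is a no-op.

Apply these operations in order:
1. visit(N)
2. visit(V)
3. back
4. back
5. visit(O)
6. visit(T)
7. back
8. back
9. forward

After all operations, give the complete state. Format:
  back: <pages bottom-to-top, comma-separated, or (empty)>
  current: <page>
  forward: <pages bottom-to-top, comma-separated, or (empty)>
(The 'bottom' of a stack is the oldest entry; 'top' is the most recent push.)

After 1 (visit(N)): cur=N back=1 fwd=0
After 2 (visit(V)): cur=V back=2 fwd=0
After 3 (back): cur=N back=1 fwd=1
After 4 (back): cur=HOME back=0 fwd=2
After 5 (visit(O)): cur=O back=1 fwd=0
After 6 (visit(T)): cur=T back=2 fwd=0
After 7 (back): cur=O back=1 fwd=1
After 8 (back): cur=HOME back=0 fwd=2
After 9 (forward): cur=O back=1 fwd=1

Answer: back: HOME
current: O
forward: T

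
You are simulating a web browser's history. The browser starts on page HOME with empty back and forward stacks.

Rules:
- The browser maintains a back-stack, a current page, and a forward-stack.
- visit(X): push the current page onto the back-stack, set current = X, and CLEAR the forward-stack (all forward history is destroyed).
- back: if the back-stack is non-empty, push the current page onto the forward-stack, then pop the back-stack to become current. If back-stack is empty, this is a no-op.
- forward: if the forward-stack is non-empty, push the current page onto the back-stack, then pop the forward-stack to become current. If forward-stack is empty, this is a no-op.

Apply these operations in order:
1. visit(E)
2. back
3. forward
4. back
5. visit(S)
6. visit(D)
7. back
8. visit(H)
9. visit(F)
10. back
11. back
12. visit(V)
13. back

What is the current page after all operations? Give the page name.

Answer: S

Derivation:
After 1 (visit(E)): cur=E back=1 fwd=0
After 2 (back): cur=HOME back=0 fwd=1
After 3 (forward): cur=E back=1 fwd=0
After 4 (back): cur=HOME back=0 fwd=1
After 5 (visit(S)): cur=S back=1 fwd=0
After 6 (visit(D)): cur=D back=2 fwd=0
After 7 (back): cur=S back=1 fwd=1
After 8 (visit(H)): cur=H back=2 fwd=0
After 9 (visit(F)): cur=F back=3 fwd=0
After 10 (back): cur=H back=2 fwd=1
After 11 (back): cur=S back=1 fwd=2
After 12 (visit(V)): cur=V back=2 fwd=0
After 13 (back): cur=S back=1 fwd=1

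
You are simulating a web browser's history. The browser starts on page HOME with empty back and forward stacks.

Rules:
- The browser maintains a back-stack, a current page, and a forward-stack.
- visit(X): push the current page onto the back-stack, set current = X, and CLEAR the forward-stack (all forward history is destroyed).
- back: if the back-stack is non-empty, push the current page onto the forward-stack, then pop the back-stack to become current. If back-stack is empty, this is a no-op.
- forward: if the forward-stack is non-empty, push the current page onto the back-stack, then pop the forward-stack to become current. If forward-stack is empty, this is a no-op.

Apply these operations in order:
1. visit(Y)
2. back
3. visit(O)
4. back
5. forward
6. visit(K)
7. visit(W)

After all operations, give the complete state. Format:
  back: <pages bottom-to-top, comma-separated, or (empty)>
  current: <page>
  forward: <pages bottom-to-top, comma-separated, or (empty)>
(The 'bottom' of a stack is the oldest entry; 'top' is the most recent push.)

Answer: back: HOME,O,K
current: W
forward: (empty)

Derivation:
After 1 (visit(Y)): cur=Y back=1 fwd=0
After 2 (back): cur=HOME back=0 fwd=1
After 3 (visit(O)): cur=O back=1 fwd=0
After 4 (back): cur=HOME back=0 fwd=1
After 5 (forward): cur=O back=1 fwd=0
After 6 (visit(K)): cur=K back=2 fwd=0
After 7 (visit(W)): cur=W back=3 fwd=0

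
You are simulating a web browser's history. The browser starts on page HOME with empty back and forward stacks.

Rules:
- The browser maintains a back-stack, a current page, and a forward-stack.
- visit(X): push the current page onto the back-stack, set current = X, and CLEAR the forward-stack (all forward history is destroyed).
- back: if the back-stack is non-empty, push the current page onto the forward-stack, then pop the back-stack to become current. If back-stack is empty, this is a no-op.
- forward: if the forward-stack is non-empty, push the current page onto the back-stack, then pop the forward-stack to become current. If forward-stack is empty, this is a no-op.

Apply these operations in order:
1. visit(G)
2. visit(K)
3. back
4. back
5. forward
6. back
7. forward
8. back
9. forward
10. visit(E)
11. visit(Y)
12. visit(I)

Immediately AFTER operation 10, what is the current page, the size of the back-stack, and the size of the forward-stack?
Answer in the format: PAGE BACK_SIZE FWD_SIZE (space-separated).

After 1 (visit(G)): cur=G back=1 fwd=0
After 2 (visit(K)): cur=K back=2 fwd=0
After 3 (back): cur=G back=1 fwd=1
After 4 (back): cur=HOME back=0 fwd=2
After 5 (forward): cur=G back=1 fwd=1
After 6 (back): cur=HOME back=0 fwd=2
After 7 (forward): cur=G back=1 fwd=1
After 8 (back): cur=HOME back=0 fwd=2
After 9 (forward): cur=G back=1 fwd=1
After 10 (visit(E)): cur=E back=2 fwd=0

E 2 0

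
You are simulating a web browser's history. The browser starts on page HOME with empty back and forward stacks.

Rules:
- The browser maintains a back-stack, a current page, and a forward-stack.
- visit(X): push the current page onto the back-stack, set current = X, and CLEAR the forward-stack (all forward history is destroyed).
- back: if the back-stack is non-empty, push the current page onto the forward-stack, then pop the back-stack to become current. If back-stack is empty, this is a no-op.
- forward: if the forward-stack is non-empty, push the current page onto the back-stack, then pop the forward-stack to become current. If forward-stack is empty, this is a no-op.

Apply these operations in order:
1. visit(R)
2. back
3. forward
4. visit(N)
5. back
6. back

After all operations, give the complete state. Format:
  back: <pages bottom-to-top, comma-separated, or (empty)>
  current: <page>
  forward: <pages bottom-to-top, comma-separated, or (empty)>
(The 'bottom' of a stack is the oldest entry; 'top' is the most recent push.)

After 1 (visit(R)): cur=R back=1 fwd=0
After 2 (back): cur=HOME back=0 fwd=1
After 3 (forward): cur=R back=1 fwd=0
After 4 (visit(N)): cur=N back=2 fwd=0
After 5 (back): cur=R back=1 fwd=1
After 6 (back): cur=HOME back=0 fwd=2

Answer: back: (empty)
current: HOME
forward: N,R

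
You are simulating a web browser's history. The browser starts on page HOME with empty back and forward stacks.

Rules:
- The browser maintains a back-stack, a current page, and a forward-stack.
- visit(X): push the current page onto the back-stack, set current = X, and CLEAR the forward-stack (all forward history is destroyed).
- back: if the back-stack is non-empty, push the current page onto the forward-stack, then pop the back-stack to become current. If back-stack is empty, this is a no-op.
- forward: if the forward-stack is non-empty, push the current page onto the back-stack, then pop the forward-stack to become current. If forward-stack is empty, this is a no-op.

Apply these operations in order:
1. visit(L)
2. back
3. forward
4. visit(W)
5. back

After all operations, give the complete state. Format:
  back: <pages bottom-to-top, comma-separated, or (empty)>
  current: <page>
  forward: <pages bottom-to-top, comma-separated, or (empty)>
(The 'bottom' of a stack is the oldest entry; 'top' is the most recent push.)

Answer: back: HOME
current: L
forward: W

Derivation:
After 1 (visit(L)): cur=L back=1 fwd=0
After 2 (back): cur=HOME back=0 fwd=1
After 3 (forward): cur=L back=1 fwd=0
After 4 (visit(W)): cur=W back=2 fwd=0
After 5 (back): cur=L back=1 fwd=1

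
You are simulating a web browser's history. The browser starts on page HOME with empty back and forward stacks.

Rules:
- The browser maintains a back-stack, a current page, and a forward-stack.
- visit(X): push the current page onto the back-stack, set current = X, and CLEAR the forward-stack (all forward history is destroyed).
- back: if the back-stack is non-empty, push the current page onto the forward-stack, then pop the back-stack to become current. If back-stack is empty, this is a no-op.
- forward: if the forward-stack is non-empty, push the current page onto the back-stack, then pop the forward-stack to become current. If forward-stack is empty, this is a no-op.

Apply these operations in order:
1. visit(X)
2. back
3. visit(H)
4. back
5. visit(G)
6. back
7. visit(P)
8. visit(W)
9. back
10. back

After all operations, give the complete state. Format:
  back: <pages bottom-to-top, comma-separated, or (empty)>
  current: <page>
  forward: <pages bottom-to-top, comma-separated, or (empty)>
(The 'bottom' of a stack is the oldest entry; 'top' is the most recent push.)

Answer: back: (empty)
current: HOME
forward: W,P

Derivation:
After 1 (visit(X)): cur=X back=1 fwd=0
After 2 (back): cur=HOME back=0 fwd=1
After 3 (visit(H)): cur=H back=1 fwd=0
After 4 (back): cur=HOME back=0 fwd=1
After 5 (visit(G)): cur=G back=1 fwd=0
After 6 (back): cur=HOME back=0 fwd=1
After 7 (visit(P)): cur=P back=1 fwd=0
After 8 (visit(W)): cur=W back=2 fwd=0
After 9 (back): cur=P back=1 fwd=1
After 10 (back): cur=HOME back=0 fwd=2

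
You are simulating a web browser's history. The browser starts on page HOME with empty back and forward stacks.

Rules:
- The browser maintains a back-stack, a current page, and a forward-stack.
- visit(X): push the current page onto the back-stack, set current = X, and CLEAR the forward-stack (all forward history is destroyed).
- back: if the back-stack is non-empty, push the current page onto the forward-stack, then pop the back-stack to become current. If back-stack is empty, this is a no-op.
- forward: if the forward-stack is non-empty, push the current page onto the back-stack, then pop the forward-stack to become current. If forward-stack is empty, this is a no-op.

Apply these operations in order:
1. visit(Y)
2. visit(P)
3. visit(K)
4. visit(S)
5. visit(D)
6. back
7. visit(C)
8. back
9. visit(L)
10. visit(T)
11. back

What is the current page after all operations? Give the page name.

After 1 (visit(Y)): cur=Y back=1 fwd=0
After 2 (visit(P)): cur=P back=2 fwd=0
After 3 (visit(K)): cur=K back=3 fwd=0
After 4 (visit(S)): cur=S back=4 fwd=0
After 5 (visit(D)): cur=D back=5 fwd=0
After 6 (back): cur=S back=4 fwd=1
After 7 (visit(C)): cur=C back=5 fwd=0
After 8 (back): cur=S back=4 fwd=1
After 9 (visit(L)): cur=L back=5 fwd=0
After 10 (visit(T)): cur=T back=6 fwd=0
After 11 (back): cur=L back=5 fwd=1

Answer: L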